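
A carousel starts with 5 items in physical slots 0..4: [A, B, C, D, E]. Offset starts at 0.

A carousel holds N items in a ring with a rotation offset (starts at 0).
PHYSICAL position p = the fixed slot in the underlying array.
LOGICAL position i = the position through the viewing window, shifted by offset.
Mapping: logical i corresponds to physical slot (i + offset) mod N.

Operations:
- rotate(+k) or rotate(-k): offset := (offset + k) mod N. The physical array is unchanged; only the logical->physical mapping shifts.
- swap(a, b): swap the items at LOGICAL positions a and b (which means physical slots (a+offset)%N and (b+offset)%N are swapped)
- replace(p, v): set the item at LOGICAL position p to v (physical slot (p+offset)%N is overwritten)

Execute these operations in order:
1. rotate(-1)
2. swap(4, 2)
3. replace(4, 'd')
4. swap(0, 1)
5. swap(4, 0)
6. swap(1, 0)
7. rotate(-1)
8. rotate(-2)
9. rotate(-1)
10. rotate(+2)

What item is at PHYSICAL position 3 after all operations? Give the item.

After op 1 (rotate(-1)): offset=4, physical=[A,B,C,D,E], logical=[E,A,B,C,D]
After op 2 (swap(4, 2)): offset=4, physical=[A,D,C,B,E], logical=[E,A,D,C,B]
After op 3 (replace(4, 'd')): offset=4, physical=[A,D,C,d,E], logical=[E,A,D,C,d]
After op 4 (swap(0, 1)): offset=4, physical=[E,D,C,d,A], logical=[A,E,D,C,d]
After op 5 (swap(4, 0)): offset=4, physical=[E,D,C,A,d], logical=[d,E,D,C,A]
After op 6 (swap(1, 0)): offset=4, physical=[d,D,C,A,E], logical=[E,d,D,C,A]
After op 7 (rotate(-1)): offset=3, physical=[d,D,C,A,E], logical=[A,E,d,D,C]
After op 8 (rotate(-2)): offset=1, physical=[d,D,C,A,E], logical=[D,C,A,E,d]
After op 9 (rotate(-1)): offset=0, physical=[d,D,C,A,E], logical=[d,D,C,A,E]
After op 10 (rotate(+2)): offset=2, physical=[d,D,C,A,E], logical=[C,A,E,d,D]

Answer: A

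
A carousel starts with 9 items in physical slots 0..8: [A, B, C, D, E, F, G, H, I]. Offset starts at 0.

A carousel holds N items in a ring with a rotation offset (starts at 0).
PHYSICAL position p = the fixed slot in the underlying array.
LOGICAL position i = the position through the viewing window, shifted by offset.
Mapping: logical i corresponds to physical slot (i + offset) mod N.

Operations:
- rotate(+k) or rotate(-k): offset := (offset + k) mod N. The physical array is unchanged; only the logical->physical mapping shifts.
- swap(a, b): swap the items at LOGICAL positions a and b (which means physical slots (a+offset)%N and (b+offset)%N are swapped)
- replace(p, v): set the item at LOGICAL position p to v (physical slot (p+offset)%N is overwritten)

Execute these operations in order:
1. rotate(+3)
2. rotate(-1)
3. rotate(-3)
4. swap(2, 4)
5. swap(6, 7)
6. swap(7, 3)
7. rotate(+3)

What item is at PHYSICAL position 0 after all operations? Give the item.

Answer: A

Derivation:
After op 1 (rotate(+3)): offset=3, physical=[A,B,C,D,E,F,G,H,I], logical=[D,E,F,G,H,I,A,B,C]
After op 2 (rotate(-1)): offset=2, physical=[A,B,C,D,E,F,G,H,I], logical=[C,D,E,F,G,H,I,A,B]
After op 3 (rotate(-3)): offset=8, physical=[A,B,C,D,E,F,G,H,I], logical=[I,A,B,C,D,E,F,G,H]
After op 4 (swap(2, 4)): offset=8, physical=[A,D,C,B,E,F,G,H,I], logical=[I,A,D,C,B,E,F,G,H]
After op 5 (swap(6, 7)): offset=8, physical=[A,D,C,B,E,G,F,H,I], logical=[I,A,D,C,B,E,G,F,H]
After op 6 (swap(7, 3)): offset=8, physical=[A,D,F,B,E,G,C,H,I], logical=[I,A,D,F,B,E,G,C,H]
After op 7 (rotate(+3)): offset=2, physical=[A,D,F,B,E,G,C,H,I], logical=[F,B,E,G,C,H,I,A,D]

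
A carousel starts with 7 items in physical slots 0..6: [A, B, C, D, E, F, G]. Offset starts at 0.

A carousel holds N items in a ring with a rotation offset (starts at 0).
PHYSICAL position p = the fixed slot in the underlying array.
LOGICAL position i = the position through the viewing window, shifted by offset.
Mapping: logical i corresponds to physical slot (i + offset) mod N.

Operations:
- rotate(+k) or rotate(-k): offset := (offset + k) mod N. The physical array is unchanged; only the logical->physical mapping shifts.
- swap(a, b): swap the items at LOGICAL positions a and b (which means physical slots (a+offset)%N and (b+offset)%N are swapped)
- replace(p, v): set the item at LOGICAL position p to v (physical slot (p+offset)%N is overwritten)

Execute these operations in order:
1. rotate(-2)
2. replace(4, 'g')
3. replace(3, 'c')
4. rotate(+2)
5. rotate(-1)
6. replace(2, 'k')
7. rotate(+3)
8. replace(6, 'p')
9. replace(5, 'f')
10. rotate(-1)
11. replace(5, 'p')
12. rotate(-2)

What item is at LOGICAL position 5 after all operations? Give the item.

After op 1 (rotate(-2)): offset=5, physical=[A,B,C,D,E,F,G], logical=[F,G,A,B,C,D,E]
After op 2 (replace(4, 'g')): offset=5, physical=[A,B,g,D,E,F,G], logical=[F,G,A,B,g,D,E]
After op 3 (replace(3, 'c')): offset=5, physical=[A,c,g,D,E,F,G], logical=[F,G,A,c,g,D,E]
After op 4 (rotate(+2)): offset=0, physical=[A,c,g,D,E,F,G], logical=[A,c,g,D,E,F,G]
After op 5 (rotate(-1)): offset=6, physical=[A,c,g,D,E,F,G], logical=[G,A,c,g,D,E,F]
After op 6 (replace(2, 'k')): offset=6, physical=[A,k,g,D,E,F,G], logical=[G,A,k,g,D,E,F]
After op 7 (rotate(+3)): offset=2, physical=[A,k,g,D,E,F,G], logical=[g,D,E,F,G,A,k]
After op 8 (replace(6, 'p')): offset=2, physical=[A,p,g,D,E,F,G], logical=[g,D,E,F,G,A,p]
After op 9 (replace(5, 'f')): offset=2, physical=[f,p,g,D,E,F,G], logical=[g,D,E,F,G,f,p]
After op 10 (rotate(-1)): offset=1, physical=[f,p,g,D,E,F,G], logical=[p,g,D,E,F,G,f]
After op 11 (replace(5, 'p')): offset=1, physical=[f,p,g,D,E,F,p], logical=[p,g,D,E,F,p,f]
After op 12 (rotate(-2)): offset=6, physical=[f,p,g,D,E,F,p], logical=[p,f,p,g,D,E,F]

Answer: E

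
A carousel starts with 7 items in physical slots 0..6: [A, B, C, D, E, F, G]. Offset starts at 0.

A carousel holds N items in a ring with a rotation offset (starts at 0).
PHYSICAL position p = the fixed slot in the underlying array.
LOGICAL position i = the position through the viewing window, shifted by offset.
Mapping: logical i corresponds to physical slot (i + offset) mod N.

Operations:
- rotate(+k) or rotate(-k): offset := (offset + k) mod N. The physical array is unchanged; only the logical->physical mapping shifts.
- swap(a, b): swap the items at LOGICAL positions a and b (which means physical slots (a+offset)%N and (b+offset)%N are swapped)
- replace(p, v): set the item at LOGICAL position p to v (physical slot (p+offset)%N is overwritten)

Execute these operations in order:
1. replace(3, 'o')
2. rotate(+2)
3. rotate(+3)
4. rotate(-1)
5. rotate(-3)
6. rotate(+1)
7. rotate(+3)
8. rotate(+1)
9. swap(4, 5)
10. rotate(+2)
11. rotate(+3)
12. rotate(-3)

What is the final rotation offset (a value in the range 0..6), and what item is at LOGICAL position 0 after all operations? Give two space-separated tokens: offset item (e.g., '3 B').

After op 1 (replace(3, 'o')): offset=0, physical=[A,B,C,o,E,F,G], logical=[A,B,C,o,E,F,G]
After op 2 (rotate(+2)): offset=2, physical=[A,B,C,o,E,F,G], logical=[C,o,E,F,G,A,B]
After op 3 (rotate(+3)): offset=5, physical=[A,B,C,o,E,F,G], logical=[F,G,A,B,C,o,E]
After op 4 (rotate(-1)): offset=4, physical=[A,B,C,o,E,F,G], logical=[E,F,G,A,B,C,o]
After op 5 (rotate(-3)): offset=1, physical=[A,B,C,o,E,F,G], logical=[B,C,o,E,F,G,A]
After op 6 (rotate(+1)): offset=2, physical=[A,B,C,o,E,F,G], logical=[C,o,E,F,G,A,B]
After op 7 (rotate(+3)): offset=5, physical=[A,B,C,o,E,F,G], logical=[F,G,A,B,C,o,E]
After op 8 (rotate(+1)): offset=6, physical=[A,B,C,o,E,F,G], logical=[G,A,B,C,o,E,F]
After op 9 (swap(4, 5)): offset=6, physical=[A,B,C,E,o,F,G], logical=[G,A,B,C,E,o,F]
After op 10 (rotate(+2)): offset=1, physical=[A,B,C,E,o,F,G], logical=[B,C,E,o,F,G,A]
After op 11 (rotate(+3)): offset=4, physical=[A,B,C,E,o,F,G], logical=[o,F,G,A,B,C,E]
After op 12 (rotate(-3)): offset=1, physical=[A,B,C,E,o,F,G], logical=[B,C,E,o,F,G,A]

Answer: 1 B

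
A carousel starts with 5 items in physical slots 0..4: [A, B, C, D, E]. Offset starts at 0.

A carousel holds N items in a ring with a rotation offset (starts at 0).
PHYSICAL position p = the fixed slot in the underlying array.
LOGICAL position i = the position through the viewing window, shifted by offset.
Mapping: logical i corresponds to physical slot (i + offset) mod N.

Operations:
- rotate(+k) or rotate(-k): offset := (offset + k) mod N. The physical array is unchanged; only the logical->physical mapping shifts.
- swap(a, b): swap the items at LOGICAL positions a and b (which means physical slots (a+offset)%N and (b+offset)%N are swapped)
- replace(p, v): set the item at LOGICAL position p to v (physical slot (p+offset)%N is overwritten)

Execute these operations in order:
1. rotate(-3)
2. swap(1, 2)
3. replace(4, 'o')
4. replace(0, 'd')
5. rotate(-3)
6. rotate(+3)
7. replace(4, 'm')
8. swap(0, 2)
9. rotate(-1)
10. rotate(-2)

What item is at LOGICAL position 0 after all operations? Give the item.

After op 1 (rotate(-3)): offset=2, physical=[A,B,C,D,E], logical=[C,D,E,A,B]
After op 2 (swap(1, 2)): offset=2, physical=[A,B,C,E,D], logical=[C,E,D,A,B]
After op 3 (replace(4, 'o')): offset=2, physical=[A,o,C,E,D], logical=[C,E,D,A,o]
After op 4 (replace(0, 'd')): offset=2, physical=[A,o,d,E,D], logical=[d,E,D,A,o]
After op 5 (rotate(-3)): offset=4, physical=[A,o,d,E,D], logical=[D,A,o,d,E]
After op 6 (rotate(+3)): offset=2, physical=[A,o,d,E,D], logical=[d,E,D,A,o]
After op 7 (replace(4, 'm')): offset=2, physical=[A,m,d,E,D], logical=[d,E,D,A,m]
After op 8 (swap(0, 2)): offset=2, physical=[A,m,D,E,d], logical=[D,E,d,A,m]
After op 9 (rotate(-1)): offset=1, physical=[A,m,D,E,d], logical=[m,D,E,d,A]
After op 10 (rotate(-2)): offset=4, physical=[A,m,D,E,d], logical=[d,A,m,D,E]

Answer: d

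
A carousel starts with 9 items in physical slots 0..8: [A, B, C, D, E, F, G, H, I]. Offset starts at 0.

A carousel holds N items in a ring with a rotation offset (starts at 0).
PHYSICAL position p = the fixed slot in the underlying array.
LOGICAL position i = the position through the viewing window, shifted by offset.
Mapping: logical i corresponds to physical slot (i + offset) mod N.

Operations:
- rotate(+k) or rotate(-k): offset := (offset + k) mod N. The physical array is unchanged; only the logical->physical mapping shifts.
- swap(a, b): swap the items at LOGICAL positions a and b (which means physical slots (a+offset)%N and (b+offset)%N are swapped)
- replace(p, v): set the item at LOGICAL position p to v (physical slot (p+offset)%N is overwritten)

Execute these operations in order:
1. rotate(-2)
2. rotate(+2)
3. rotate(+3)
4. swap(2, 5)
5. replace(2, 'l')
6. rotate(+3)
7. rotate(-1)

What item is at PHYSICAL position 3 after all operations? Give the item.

Answer: D

Derivation:
After op 1 (rotate(-2)): offset=7, physical=[A,B,C,D,E,F,G,H,I], logical=[H,I,A,B,C,D,E,F,G]
After op 2 (rotate(+2)): offset=0, physical=[A,B,C,D,E,F,G,H,I], logical=[A,B,C,D,E,F,G,H,I]
After op 3 (rotate(+3)): offset=3, physical=[A,B,C,D,E,F,G,H,I], logical=[D,E,F,G,H,I,A,B,C]
After op 4 (swap(2, 5)): offset=3, physical=[A,B,C,D,E,I,G,H,F], logical=[D,E,I,G,H,F,A,B,C]
After op 5 (replace(2, 'l')): offset=3, physical=[A,B,C,D,E,l,G,H,F], logical=[D,E,l,G,H,F,A,B,C]
After op 6 (rotate(+3)): offset=6, physical=[A,B,C,D,E,l,G,H,F], logical=[G,H,F,A,B,C,D,E,l]
After op 7 (rotate(-1)): offset=5, physical=[A,B,C,D,E,l,G,H,F], logical=[l,G,H,F,A,B,C,D,E]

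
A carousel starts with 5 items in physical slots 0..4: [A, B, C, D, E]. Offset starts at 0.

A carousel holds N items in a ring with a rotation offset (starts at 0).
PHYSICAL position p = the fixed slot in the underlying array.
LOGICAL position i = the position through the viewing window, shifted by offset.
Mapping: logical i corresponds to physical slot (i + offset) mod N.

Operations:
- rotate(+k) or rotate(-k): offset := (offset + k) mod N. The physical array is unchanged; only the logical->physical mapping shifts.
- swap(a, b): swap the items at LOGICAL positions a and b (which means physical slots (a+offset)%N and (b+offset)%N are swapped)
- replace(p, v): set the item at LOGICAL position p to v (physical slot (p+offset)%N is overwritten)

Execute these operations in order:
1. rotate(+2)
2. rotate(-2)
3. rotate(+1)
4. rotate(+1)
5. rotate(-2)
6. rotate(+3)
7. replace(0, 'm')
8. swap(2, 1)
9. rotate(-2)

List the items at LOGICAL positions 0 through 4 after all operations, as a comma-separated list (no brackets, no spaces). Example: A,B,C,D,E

After op 1 (rotate(+2)): offset=2, physical=[A,B,C,D,E], logical=[C,D,E,A,B]
After op 2 (rotate(-2)): offset=0, physical=[A,B,C,D,E], logical=[A,B,C,D,E]
After op 3 (rotate(+1)): offset=1, physical=[A,B,C,D,E], logical=[B,C,D,E,A]
After op 4 (rotate(+1)): offset=2, physical=[A,B,C,D,E], logical=[C,D,E,A,B]
After op 5 (rotate(-2)): offset=0, physical=[A,B,C,D,E], logical=[A,B,C,D,E]
After op 6 (rotate(+3)): offset=3, physical=[A,B,C,D,E], logical=[D,E,A,B,C]
After op 7 (replace(0, 'm')): offset=3, physical=[A,B,C,m,E], logical=[m,E,A,B,C]
After op 8 (swap(2, 1)): offset=3, physical=[E,B,C,m,A], logical=[m,A,E,B,C]
After op 9 (rotate(-2)): offset=1, physical=[E,B,C,m,A], logical=[B,C,m,A,E]

Answer: B,C,m,A,E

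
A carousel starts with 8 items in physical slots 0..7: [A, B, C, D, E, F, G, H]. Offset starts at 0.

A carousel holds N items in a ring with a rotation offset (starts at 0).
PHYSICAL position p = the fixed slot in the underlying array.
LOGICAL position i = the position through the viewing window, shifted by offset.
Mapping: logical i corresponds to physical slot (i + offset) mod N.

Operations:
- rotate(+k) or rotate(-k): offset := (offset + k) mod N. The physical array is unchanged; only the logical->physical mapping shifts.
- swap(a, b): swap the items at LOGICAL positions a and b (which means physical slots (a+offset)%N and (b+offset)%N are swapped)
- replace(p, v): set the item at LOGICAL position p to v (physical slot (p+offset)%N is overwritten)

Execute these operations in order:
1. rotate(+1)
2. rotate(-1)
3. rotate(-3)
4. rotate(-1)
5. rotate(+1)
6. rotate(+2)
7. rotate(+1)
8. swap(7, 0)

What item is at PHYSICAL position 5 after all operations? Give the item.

Answer: F

Derivation:
After op 1 (rotate(+1)): offset=1, physical=[A,B,C,D,E,F,G,H], logical=[B,C,D,E,F,G,H,A]
After op 2 (rotate(-1)): offset=0, physical=[A,B,C,D,E,F,G,H], logical=[A,B,C,D,E,F,G,H]
After op 3 (rotate(-3)): offset=5, physical=[A,B,C,D,E,F,G,H], logical=[F,G,H,A,B,C,D,E]
After op 4 (rotate(-1)): offset=4, physical=[A,B,C,D,E,F,G,H], logical=[E,F,G,H,A,B,C,D]
After op 5 (rotate(+1)): offset=5, physical=[A,B,C,D,E,F,G,H], logical=[F,G,H,A,B,C,D,E]
After op 6 (rotate(+2)): offset=7, physical=[A,B,C,D,E,F,G,H], logical=[H,A,B,C,D,E,F,G]
After op 7 (rotate(+1)): offset=0, physical=[A,B,C,D,E,F,G,H], logical=[A,B,C,D,E,F,G,H]
After op 8 (swap(7, 0)): offset=0, physical=[H,B,C,D,E,F,G,A], logical=[H,B,C,D,E,F,G,A]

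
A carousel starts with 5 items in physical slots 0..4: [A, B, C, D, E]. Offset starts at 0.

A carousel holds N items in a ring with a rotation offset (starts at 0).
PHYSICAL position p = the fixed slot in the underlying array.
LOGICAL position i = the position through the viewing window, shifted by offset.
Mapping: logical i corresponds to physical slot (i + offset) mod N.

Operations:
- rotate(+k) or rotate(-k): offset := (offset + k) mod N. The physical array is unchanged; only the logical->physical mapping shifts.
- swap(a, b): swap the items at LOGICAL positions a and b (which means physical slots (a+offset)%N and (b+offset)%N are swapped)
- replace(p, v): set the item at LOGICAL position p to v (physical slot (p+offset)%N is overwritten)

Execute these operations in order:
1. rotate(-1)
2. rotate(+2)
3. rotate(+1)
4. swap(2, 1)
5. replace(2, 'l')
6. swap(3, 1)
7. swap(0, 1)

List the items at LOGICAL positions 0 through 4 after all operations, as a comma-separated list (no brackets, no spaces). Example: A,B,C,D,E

Answer: A,C,l,E,B

Derivation:
After op 1 (rotate(-1)): offset=4, physical=[A,B,C,D,E], logical=[E,A,B,C,D]
After op 2 (rotate(+2)): offset=1, physical=[A,B,C,D,E], logical=[B,C,D,E,A]
After op 3 (rotate(+1)): offset=2, physical=[A,B,C,D,E], logical=[C,D,E,A,B]
After op 4 (swap(2, 1)): offset=2, physical=[A,B,C,E,D], logical=[C,E,D,A,B]
After op 5 (replace(2, 'l')): offset=2, physical=[A,B,C,E,l], logical=[C,E,l,A,B]
After op 6 (swap(3, 1)): offset=2, physical=[E,B,C,A,l], logical=[C,A,l,E,B]
After op 7 (swap(0, 1)): offset=2, physical=[E,B,A,C,l], logical=[A,C,l,E,B]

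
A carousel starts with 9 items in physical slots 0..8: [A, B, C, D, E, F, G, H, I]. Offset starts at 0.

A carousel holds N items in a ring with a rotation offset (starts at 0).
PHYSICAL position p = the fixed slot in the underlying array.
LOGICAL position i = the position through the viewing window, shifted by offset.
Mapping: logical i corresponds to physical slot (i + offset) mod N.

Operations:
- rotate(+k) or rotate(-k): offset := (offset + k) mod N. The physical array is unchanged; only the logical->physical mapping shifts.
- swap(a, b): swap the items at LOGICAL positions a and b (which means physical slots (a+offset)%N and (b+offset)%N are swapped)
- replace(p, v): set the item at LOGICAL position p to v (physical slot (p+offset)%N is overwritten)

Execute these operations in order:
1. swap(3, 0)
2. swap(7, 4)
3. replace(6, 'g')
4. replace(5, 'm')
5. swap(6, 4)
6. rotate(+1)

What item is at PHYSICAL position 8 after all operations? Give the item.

After op 1 (swap(3, 0)): offset=0, physical=[D,B,C,A,E,F,G,H,I], logical=[D,B,C,A,E,F,G,H,I]
After op 2 (swap(7, 4)): offset=0, physical=[D,B,C,A,H,F,G,E,I], logical=[D,B,C,A,H,F,G,E,I]
After op 3 (replace(6, 'g')): offset=0, physical=[D,B,C,A,H,F,g,E,I], logical=[D,B,C,A,H,F,g,E,I]
After op 4 (replace(5, 'm')): offset=0, physical=[D,B,C,A,H,m,g,E,I], logical=[D,B,C,A,H,m,g,E,I]
After op 5 (swap(6, 4)): offset=0, physical=[D,B,C,A,g,m,H,E,I], logical=[D,B,C,A,g,m,H,E,I]
After op 6 (rotate(+1)): offset=1, physical=[D,B,C,A,g,m,H,E,I], logical=[B,C,A,g,m,H,E,I,D]

Answer: I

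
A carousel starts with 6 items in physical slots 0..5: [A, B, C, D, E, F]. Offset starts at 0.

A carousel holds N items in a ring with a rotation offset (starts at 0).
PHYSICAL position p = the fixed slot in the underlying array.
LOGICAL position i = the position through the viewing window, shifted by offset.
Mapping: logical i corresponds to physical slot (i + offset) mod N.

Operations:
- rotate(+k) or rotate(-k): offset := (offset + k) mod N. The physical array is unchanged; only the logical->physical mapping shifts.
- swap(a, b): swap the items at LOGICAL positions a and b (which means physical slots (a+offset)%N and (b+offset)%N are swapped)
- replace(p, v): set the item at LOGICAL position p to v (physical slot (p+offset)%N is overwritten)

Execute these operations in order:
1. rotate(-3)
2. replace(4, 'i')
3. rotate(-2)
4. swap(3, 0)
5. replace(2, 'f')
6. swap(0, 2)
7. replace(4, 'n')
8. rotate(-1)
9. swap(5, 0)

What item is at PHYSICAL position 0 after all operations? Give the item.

After op 1 (rotate(-3)): offset=3, physical=[A,B,C,D,E,F], logical=[D,E,F,A,B,C]
After op 2 (replace(4, 'i')): offset=3, physical=[A,i,C,D,E,F], logical=[D,E,F,A,i,C]
After op 3 (rotate(-2)): offset=1, physical=[A,i,C,D,E,F], logical=[i,C,D,E,F,A]
After op 4 (swap(3, 0)): offset=1, physical=[A,E,C,D,i,F], logical=[E,C,D,i,F,A]
After op 5 (replace(2, 'f')): offset=1, physical=[A,E,C,f,i,F], logical=[E,C,f,i,F,A]
After op 6 (swap(0, 2)): offset=1, physical=[A,f,C,E,i,F], logical=[f,C,E,i,F,A]
After op 7 (replace(4, 'n')): offset=1, physical=[A,f,C,E,i,n], logical=[f,C,E,i,n,A]
After op 8 (rotate(-1)): offset=0, physical=[A,f,C,E,i,n], logical=[A,f,C,E,i,n]
After op 9 (swap(5, 0)): offset=0, physical=[n,f,C,E,i,A], logical=[n,f,C,E,i,A]

Answer: n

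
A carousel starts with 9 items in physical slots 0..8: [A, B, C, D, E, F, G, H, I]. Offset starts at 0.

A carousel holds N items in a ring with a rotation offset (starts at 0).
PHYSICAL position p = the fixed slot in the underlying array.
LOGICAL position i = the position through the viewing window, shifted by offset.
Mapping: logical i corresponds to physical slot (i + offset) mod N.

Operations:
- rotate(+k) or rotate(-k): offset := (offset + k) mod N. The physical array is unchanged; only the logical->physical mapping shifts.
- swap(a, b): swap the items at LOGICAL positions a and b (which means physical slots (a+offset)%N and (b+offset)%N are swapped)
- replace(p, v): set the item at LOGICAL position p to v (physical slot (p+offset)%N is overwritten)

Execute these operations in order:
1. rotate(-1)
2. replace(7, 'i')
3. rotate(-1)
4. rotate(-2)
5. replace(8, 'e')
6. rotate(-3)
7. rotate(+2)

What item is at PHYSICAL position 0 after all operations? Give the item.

After op 1 (rotate(-1)): offset=8, physical=[A,B,C,D,E,F,G,H,I], logical=[I,A,B,C,D,E,F,G,H]
After op 2 (replace(7, 'i')): offset=8, physical=[A,B,C,D,E,F,i,H,I], logical=[I,A,B,C,D,E,F,i,H]
After op 3 (rotate(-1)): offset=7, physical=[A,B,C,D,E,F,i,H,I], logical=[H,I,A,B,C,D,E,F,i]
After op 4 (rotate(-2)): offset=5, physical=[A,B,C,D,E,F,i,H,I], logical=[F,i,H,I,A,B,C,D,E]
After op 5 (replace(8, 'e')): offset=5, physical=[A,B,C,D,e,F,i,H,I], logical=[F,i,H,I,A,B,C,D,e]
After op 6 (rotate(-3)): offset=2, physical=[A,B,C,D,e,F,i,H,I], logical=[C,D,e,F,i,H,I,A,B]
After op 7 (rotate(+2)): offset=4, physical=[A,B,C,D,e,F,i,H,I], logical=[e,F,i,H,I,A,B,C,D]

Answer: A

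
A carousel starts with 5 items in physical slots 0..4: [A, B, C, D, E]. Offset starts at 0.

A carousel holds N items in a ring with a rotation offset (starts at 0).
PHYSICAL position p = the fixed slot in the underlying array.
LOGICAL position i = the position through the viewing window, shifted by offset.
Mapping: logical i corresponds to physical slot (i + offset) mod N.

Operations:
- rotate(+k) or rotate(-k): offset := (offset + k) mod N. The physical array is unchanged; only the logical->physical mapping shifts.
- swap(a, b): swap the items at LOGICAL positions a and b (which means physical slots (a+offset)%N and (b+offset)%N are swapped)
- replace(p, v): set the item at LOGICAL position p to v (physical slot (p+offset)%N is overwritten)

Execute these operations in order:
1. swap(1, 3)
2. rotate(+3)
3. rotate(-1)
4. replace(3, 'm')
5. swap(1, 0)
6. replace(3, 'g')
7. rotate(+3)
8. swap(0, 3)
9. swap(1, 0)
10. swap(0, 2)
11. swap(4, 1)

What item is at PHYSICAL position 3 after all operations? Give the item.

Answer: g

Derivation:
After op 1 (swap(1, 3)): offset=0, physical=[A,D,C,B,E], logical=[A,D,C,B,E]
After op 2 (rotate(+3)): offset=3, physical=[A,D,C,B,E], logical=[B,E,A,D,C]
After op 3 (rotate(-1)): offset=2, physical=[A,D,C,B,E], logical=[C,B,E,A,D]
After op 4 (replace(3, 'm')): offset=2, physical=[m,D,C,B,E], logical=[C,B,E,m,D]
After op 5 (swap(1, 0)): offset=2, physical=[m,D,B,C,E], logical=[B,C,E,m,D]
After op 6 (replace(3, 'g')): offset=2, physical=[g,D,B,C,E], logical=[B,C,E,g,D]
After op 7 (rotate(+3)): offset=0, physical=[g,D,B,C,E], logical=[g,D,B,C,E]
After op 8 (swap(0, 3)): offset=0, physical=[C,D,B,g,E], logical=[C,D,B,g,E]
After op 9 (swap(1, 0)): offset=0, physical=[D,C,B,g,E], logical=[D,C,B,g,E]
After op 10 (swap(0, 2)): offset=0, physical=[B,C,D,g,E], logical=[B,C,D,g,E]
After op 11 (swap(4, 1)): offset=0, physical=[B,E,D,g,C], logical=[B,E,D,g,C]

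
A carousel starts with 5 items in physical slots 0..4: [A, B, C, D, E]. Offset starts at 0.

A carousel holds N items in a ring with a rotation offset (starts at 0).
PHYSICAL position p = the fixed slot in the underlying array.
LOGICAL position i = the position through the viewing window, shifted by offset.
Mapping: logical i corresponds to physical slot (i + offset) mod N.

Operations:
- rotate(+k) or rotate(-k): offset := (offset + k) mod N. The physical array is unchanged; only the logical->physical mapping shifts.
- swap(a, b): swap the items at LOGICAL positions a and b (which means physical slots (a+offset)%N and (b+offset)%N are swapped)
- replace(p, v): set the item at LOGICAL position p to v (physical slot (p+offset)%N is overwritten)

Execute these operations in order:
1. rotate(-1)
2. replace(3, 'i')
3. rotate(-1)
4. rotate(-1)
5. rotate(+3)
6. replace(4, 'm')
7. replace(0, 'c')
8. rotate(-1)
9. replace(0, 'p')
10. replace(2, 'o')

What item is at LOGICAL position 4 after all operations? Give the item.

Answer: D

Derivation:
After op 1 (rotate(-1)): offset=4, physical=[A,B,C,D,E], logical=[E,A,B,C,D]
After op 2 (replace(3, 'i')): offset=4, physical=[A,B,i,D,E], logical=[E,A,B,i,D]
After op 3 (rotate(-1)): offset=3, physical=[A,B,i,D,E], logical=[D,E,A,B,i]
After op 4 (rotate(-1)): offset=2, physical=[A,B,i,D,E], logical=[i,D,E,A,B]
After op 5 (rotate(+3)): offset=0, physical=[A,B,i,D,E], logical=[A,B,i,D,E]
After op 6 (replace(4, 'm')): offset=0, physical=[A,B,i,D,m], logical=[A,B,i,D,m]
After op 7 (replace(0, 'c')): offset=0, physical=[c,B,i,D,m], logical=[c,B,i,D,m]
After op 8 (rotate(-1)): offset=4, physical=[c,B,i,D,m], logical=[m,c,B,i,D]
After op 9 (replace(0, 'p')): offset=4, physical=[c,B,i,D,p], logical=[p,c,B,i,D]
After op 10 (replace(2, 'o')): offset=4, physical=[c,o,i,D,p], logical=[p,c,o,i,D]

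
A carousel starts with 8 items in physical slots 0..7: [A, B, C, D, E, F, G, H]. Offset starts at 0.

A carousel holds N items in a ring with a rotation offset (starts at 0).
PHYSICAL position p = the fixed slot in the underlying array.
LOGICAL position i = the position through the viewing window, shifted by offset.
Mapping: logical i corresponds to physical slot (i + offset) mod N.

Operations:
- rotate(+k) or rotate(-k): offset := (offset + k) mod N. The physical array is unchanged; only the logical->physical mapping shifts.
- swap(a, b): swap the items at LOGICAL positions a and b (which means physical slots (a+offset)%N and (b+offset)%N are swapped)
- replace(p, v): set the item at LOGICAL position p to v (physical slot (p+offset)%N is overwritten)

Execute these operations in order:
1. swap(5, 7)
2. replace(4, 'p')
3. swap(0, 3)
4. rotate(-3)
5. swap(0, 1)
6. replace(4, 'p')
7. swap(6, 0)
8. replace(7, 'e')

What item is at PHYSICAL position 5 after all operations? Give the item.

Answer: A

Derivation:
After op 1 (swap(5, 7)): offset=0, physical=[A,B,C,D,E,H,G,F], logical=[A,B,C,D,E,H,G,F]
After op 2 (replace(4, 'p')): offset=0, physical=[A,B,C,D,p,H,G,F], logical=[A,B,C,D,p,H,G,F]
After op 3 (swap(0, 3)): offset=0, physical=[D,B,C,A,p,H,G,F], logical=[D,B,C,A,p,H,G,F]
After op 4 (rotate(-3)): offset=5, physical=[D,B,C,A,p,H,G,F], logical=[H,G,F,D,B,C,A,p]
After op 5 (swap(0, 1)): offset=5, physical=[D,B,C,A,p,G,H,F], logical=[G,H,F,D,B,C,A,p]
After op 6 (replace(4, 'p')): offset=5, physical=[D,p,C,A,p,G,H,F], logical=[G,H,F,D,p,C,A,p]
After op 7 (swap(6, 0)): offset=5, physical=[D,p,C,G,p,A,H,F], logical=[A,H,F,D,p,C,G,p]
After op 8 (replace(7, 'e')): offset=5, physical=[D,p,C,G,e,A,H,F], logical=[A,H,F,D,p,C,G,e]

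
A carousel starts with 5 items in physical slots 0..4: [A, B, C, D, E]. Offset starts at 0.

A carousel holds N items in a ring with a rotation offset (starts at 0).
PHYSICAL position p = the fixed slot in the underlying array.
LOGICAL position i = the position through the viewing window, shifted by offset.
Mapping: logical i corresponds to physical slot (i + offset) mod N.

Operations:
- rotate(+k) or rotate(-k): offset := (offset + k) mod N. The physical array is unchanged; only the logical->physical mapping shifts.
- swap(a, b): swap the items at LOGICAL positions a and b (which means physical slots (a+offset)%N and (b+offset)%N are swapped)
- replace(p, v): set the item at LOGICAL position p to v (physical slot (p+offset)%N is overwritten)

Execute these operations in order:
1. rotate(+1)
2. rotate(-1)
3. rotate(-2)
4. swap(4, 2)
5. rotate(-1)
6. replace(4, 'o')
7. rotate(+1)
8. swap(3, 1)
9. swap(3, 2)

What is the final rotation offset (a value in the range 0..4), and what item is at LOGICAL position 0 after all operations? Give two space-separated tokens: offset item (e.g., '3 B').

After op 1 (rotate(+1)): offset=1, physical=[A,B,C,D,E], logical=[B,C,D,E,A]
After op 2 (rotate(-1)): offset=0, physical=[A,B,C,D,E], logical=[A,B,C,D,E]
After op 3 (rotate(-2)): offset=3, physical=[A,B,C,D,E], logical=[D,E,A,B,C]
After op 4 (swap(4, 2)): offset=3, physical=[C,B,A,D,E], logical=[D,E,C,B,A]
After op 5 (rotate(-1)): offset=2, physical=[C,B,A,D,E], logical=[A,D,E,C,B]
After op 6 (replace(4, 'o')): offset=2, physical=[C,o,A,D,E], logical=[A,D,E,C,o]
After op 7 (rotate(+1)): offset=3, physical=[C,o,A,D,E], logical=[D,E,C,o,A]
After op 8 (swap(3, 1)): offset=3, physical=[C,E,A,D,o], logical=[D,o,C,E,A]
After op 9 (swap(3, 2)): offset=3, physical=[E,C,A,D,o], logical=[D,o,E,C,A]

Answer: 3 D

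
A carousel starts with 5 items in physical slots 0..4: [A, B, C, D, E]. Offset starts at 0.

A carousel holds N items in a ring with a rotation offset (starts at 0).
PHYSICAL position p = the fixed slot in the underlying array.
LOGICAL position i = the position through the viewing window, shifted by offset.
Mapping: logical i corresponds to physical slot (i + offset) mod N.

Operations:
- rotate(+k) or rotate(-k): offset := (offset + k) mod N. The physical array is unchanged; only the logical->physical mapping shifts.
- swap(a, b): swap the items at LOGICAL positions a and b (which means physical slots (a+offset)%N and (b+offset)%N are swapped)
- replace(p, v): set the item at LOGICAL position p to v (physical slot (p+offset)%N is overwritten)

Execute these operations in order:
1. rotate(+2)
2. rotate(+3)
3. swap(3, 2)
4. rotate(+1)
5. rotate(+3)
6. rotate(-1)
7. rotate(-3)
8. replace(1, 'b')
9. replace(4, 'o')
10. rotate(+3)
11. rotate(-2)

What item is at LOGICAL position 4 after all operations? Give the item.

After op 1 (rotate(+2)): offset=2, physical=[A,B,C,D,E], logical=[C,D,E,A,B]
After op 2 (rotate(+3)): offset=0, physical=[A,B,C,D,E], logical=[A,B,C,D,E]
After op 3 (swap(3, 2)): offset=0, physical=[A,B,D,C,E], logical=[A,B,D,C,E]
After op 4 (rotate(+1)): offset=1, physical=[A,B,D,C,E], logical=[B,D,C,E,A]
After op 5 (rotate(+3)): offset=4, physical=[A,B,D,C,E], logical=[E,A,B,D,C]
After op 6 (rotate(-1)): offset=3, physical=[A,B,D,C,E], logical=[C,E,A,B,D]
After op 7 (rotate(-3)): offset=0, physical=[A,B,D,C,E], logical=[A,B,D,C,E]
After op 8 (replace(1, 'b')): offset=0, physical=[A,b,D,C,E], logical=[A,b,D,C,E]
After op 9 (replace(4, 'o')): offset=0, physical=[A,b,D,C,o], logical=[A,b,D,C,o]
After op 10 (rotate(+3)): offset=3, physical=[A,b,D,C,o], logical=[C,o,A,b,D]
After op 11 (rotate(-2)): offset=1, physical=[A,b,D,C,o], logical=[b,D,C,o,A]

Answer: A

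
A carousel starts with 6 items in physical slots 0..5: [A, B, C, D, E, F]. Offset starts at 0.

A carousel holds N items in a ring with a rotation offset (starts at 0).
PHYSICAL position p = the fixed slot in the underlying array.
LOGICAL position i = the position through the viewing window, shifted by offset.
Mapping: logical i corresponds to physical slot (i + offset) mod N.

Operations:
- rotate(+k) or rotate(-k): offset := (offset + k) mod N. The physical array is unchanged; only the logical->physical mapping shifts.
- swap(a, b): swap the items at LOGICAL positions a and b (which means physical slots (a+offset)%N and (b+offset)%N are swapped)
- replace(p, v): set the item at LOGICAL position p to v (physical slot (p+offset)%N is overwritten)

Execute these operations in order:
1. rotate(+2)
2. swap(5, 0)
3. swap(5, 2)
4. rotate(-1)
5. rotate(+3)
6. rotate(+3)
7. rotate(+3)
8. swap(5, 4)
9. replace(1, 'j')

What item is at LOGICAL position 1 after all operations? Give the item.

After op 1 (rotate(+2)): offset=2, physical=[A,B,C,D,E,F], logical=[C,D,E,F,A,B]
After op 2 (swap(5, 0)): offset=2, physical=[A,C,B,D,E,F], logical=[B,D,E,F,A,C]
After op 3 (swap(5, 2)): offset=2, physical=[A,E,B,D,C,F], logical=[B,D,C,F,A,E]
After op 4 (rotate(-1)): offset=1, physical=[A,E,B,D,C,F], logical=[E,B,D,C,F,A]
After op 5 (rotate(+3)): offset=4, physical=[A,E,B,D,C,F], logical=[C,F,A,E,B,D]
After op 6 (rotate(+3)): offset=1, physical=[A,E,B,D,C,F], logical=[E,B,D,C,F,A]
After op 7 (rotate(+3)): offset=4, physical=[A,E,B,D,C,F], logical=[C,F,A,E,B,D]
After op 8 (swap(5, 4)): offset=4, physical=[A,E,D,B,C,F], logical=[C,F,A,E,D,B]
After op 9 (replace(1, 'j')): offset=4, physical=[A,E,D,B,C,j], logical=[C,j,A,E,D,B]

Answer: j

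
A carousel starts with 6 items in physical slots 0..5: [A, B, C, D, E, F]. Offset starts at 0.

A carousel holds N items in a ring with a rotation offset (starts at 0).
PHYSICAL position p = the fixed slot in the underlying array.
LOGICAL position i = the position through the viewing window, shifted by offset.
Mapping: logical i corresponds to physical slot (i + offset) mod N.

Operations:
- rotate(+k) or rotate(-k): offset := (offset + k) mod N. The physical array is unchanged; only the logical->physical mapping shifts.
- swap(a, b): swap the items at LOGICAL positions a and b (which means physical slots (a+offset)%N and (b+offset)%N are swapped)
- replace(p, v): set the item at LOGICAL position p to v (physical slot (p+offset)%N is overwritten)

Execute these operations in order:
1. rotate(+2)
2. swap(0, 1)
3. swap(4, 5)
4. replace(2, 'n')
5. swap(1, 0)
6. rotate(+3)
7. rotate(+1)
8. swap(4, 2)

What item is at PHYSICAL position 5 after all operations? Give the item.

After op 1 (rotate(+2)): offset=2, physical=[A,B,C,D,E,F], logical=[C,D,E,F,A,B]
After op 2 (swap(0, 1)): offset=2, physical=[A,B,D,C,E,F], logical=[D,C,E,F,A,B]
After op 3 (swap(4, 5)): offset=2, physical=[B,A,D,C,E,F], logical=[D,C,E,F,B,A]
After op 4 (replace(2, 'n')): offset=2, physical=[B,A,D,C,n,F], logical=[D,C,n,F,B,A]
After op 5 (swap(1, 0)): offset=2, physical=[B,A,C,D,n,F], logical=[C,D,n,F,B,A]
After op 6 (rotate(+3)): offset=5, physical=[B,A,C,D,n,F], logical=[F,B,A,C,D,n]
After op 7 (rotate(+1)): offset=0, physical=[B,A,C,D,n,F], logical=[B,A,C,D,n,F]
After op 8 (swap(4, 2)): offset=0, physical=[B,A,n,D,C,F], logical=[B,A,n,D,C,F]

Answer: F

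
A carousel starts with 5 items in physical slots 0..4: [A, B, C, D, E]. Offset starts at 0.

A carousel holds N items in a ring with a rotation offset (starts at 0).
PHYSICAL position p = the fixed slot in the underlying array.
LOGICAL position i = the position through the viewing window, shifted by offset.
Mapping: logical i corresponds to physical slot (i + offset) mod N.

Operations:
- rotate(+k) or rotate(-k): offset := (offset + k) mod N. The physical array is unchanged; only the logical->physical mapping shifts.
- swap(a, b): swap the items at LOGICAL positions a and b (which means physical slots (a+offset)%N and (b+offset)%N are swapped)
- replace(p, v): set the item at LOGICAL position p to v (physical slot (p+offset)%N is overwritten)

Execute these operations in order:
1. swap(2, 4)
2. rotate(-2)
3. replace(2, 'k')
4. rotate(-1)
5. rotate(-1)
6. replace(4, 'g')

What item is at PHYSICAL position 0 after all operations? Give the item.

After op 1 (swap(2, 4)): offset=0, physical=[A,B,E,D,C], logical=[A,B,E,D,C]
After op 2 (rotate(-2)): offset=3, physical=[A,B,E,D,C], logical=[D,C,A,B,E]
After op 3 (replace(2, 'k')): offset=3, physical=[k,B,E,D,C], logical=[D,C,k,B,E]
After op 4 (rotate(-1)): offset=2, physical=[k,B,E,D,C], logical=[E,D,C,k,B]
After op 5 (rotate(-1)): offset=1, physical=[k,B,E,D,C], logical=[B,E,D,C,k]
After op 6 (replace(4, 'g')): offset=1, physical=[g,B,E,D,C], logical=[B,E,D,C,g]

Answer: g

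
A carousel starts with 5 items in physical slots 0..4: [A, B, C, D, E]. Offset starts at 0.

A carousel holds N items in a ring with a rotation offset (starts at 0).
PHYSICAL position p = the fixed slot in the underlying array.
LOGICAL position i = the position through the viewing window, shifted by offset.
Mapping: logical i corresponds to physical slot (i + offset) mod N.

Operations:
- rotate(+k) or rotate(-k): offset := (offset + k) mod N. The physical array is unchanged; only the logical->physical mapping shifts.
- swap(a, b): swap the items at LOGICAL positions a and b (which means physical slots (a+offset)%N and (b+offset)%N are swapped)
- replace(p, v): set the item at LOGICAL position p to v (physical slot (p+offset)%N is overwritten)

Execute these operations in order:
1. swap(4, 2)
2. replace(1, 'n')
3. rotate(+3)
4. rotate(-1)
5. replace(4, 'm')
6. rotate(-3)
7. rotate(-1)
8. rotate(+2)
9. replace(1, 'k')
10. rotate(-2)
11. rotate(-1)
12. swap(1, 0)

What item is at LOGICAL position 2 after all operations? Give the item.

Answer: C

Derivation:
After op 1 (swap(4, 2)): offset=0, physical=[A,B,E,D,C], logical=[A,B,E,D,C]
After op 2 (replace(1, 'n')): offset=0, physical=[A,n,E,D,C], logical=[A,n,E,D,C]
After op 3 (rotate(+3)): offset=3, physical=[A,n,E,D,C], logical=[D,C,A,n,E]
After op 4 (rotate(-1)): offset=2, physical=[A,n,E,D,C], logical=[E,D,C,A,n]
After op 5 (replace(4, 'm')): offset=2, physical=[A,m,E,D,C], logical=[E,D,C,A,m]
After op 6 (rotate(-3)): offset=4, physical=[A,m,E,D,C], logical=[C,A,m,E,D]
After op 7 (rotate(-1)): offset=3, physical=[A,m,E,D,C], logical=[D,C,A,m,E]
After op 8 (rotate(+2)): offset=0, physical=[A,m,E,D,C], logical=[A,m,E,D,C]
After op 9 (replace(1, 'k')): offset=0, physical=[A,k,E,D,C], logical=[A,k,E,D,C]
After op 10 (rotate(-2)): offset=3, physical=[A,k,E,D,C], logical=[D,C,A,k,E]
After op 11 (rotate(-1)): offset=2, physical=[A,k,E,D,C], logical=[E,D,C,A,k]
After op 12 (swap(1, 0)): offset=2, physical=[A,k,D,E,C], logical=[D,E,C,A,k]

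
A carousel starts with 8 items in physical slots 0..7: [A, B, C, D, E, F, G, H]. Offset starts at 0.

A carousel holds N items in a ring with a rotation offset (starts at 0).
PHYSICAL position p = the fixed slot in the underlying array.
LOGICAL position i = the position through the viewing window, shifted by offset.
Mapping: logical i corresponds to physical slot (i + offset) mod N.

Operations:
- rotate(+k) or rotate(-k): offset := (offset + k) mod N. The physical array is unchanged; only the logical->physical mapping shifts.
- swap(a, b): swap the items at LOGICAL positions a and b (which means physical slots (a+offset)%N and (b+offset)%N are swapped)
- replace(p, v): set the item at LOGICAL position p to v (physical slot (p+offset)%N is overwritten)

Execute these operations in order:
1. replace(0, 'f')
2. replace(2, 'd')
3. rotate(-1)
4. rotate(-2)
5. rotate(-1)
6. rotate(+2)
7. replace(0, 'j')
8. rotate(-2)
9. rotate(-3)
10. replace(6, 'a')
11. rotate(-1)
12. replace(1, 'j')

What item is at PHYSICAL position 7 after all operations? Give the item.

After op 1 (replace(0, 'f')): offset=0, physical=[f,B,C,D,E,F,G,H], logical=[f,B,C,D,E,F,G,H]
After op 2 (replace(2, 'd')): offset=0, physical=[f,B,d,D,E,F,G,H], logical=[f,B,d,D,E,F,G,H]
After op 3 (rotate(-1)): offset=7, physical=[f,B,d,D,E,F,G,H], logical=[H,f,B,d,D,E,F,G]
After op 4 (rotate(-2)): offset=5, physical=[f,B,d,D,E,F,G,H], logical=[F,G,H,f,B,d,D,E]
After op 5 (rotate(-1)): offset=4, physical=[f,B,d,D,E,F,G,H], logical=[E,F,G,H,f,B,d,D]
After op 6 (rotate(+2)): offset=6, physical=[f,B,d,D,E,F,G,H], logical=[G,H,f,B,d,D,E,F]
After op 7 (replace(0, 'j')): offset=6, physical=[f,B,d,D,E,F,j,H], logical=[j,H,f,B,d,D,E,F]
After op 8 (rotate(-2)): offset=4, physical=[f,B,d,D,E,F,j,H], logical=[E,F,j,H,f,B,d,D]
After op 9 (rotate(-3)): offset=1, physical=[f,B,d,D,E,F,j,H], logical=[B,d,D,E,F,j,H,f]
After op 10 (replace(6, 'a')): offset=1, physical=[f,B,d,D,E,F,j,a], logical=[B,d,D,E,F,j,a,f]
After op 11 (rotate(-1)): offset=0, physical=[f,B,d,D,E,F,j,a], logical=[f,B,d,D,E,F,j,a]
After op 12 (replace(1, 'j')): offset=0, physical=[f,j,d,D,E,F,j,a], logical=[f,j,d,D,E,F,j,a]

Answer: a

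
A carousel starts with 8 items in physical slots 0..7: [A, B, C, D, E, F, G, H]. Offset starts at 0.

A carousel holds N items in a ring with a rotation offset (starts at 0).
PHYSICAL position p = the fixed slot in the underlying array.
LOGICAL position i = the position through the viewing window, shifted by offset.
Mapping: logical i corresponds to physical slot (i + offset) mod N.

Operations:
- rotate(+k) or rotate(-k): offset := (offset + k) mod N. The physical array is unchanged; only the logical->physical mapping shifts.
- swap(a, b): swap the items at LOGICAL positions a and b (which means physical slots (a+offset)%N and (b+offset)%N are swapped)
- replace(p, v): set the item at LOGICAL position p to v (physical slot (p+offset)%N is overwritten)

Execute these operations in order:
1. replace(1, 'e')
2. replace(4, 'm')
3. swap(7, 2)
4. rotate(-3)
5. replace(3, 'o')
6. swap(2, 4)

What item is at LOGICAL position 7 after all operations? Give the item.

After op 1 (replace(1, 'e')): offset=0, physical=[A,e,C,D,E,F,G,H], logical=[A,e,C,D,E,F,G,H]
After op 2 (replace(4, 'm')): offset=0, physical=[A,e,C,D,m,F,G,H], logical=[A,e,C,D,m,F,G,H]
After op 3 (swap(7, 2)): offset=0, physical=[A,e,H,D,m,F,G,C], logical=[A,e,H,D,m,F,G,C]
After op 4 (rotate(-3)): offset=5, physical=[A,e,H,D,m,F,G,C], logical=[F,G,C,A,e,H,D,m]
After op 5 (replace(3, 'o')): offset=5, physical=[o,e,H,D,m,F,G,C], logical=[F,G,C,o,e,H,D,m]
After op 6 (swap(2, 4)): offset=5, physical=[o,C,H,D,m,F,G,e], logical=[F,G,e,o,C,H,D,m]

Answer: m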